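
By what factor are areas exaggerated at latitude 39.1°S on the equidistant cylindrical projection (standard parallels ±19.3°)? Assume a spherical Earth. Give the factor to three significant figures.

1.22

With standard parallel φ₀ = 19.3°, the equirectangular projection gives x = Rλ cos φ₀, y = Rφ, so h = 1 and k = cos 19.3° / cos φ.
Areal scale = h·k = 1 × cos φ₀ / cos φ; at 39.1°, h = 1.000, k = 1.216, so h·k = 1.216.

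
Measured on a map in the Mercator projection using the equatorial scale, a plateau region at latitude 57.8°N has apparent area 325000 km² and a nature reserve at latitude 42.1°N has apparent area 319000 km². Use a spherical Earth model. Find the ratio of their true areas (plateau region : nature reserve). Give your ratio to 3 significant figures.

0.525

Since Mercator area scale is 1/cos²φ, the true area equals the apparent area multiplied by cos²φ.
True area of plateau region: 325000 × cos²(57.8°) = 325000 × 0.2840 = 92290 km².
True area of nature reserve: 319000 × cos²(42.1°) = 319000 × 0.5505 = 175600 km².
Ratio = 92290 / 175600 ≈ 0.525.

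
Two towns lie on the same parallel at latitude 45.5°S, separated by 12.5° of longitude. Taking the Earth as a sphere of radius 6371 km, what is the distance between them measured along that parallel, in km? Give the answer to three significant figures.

974 km

Arc length along a parallel = R cos φ · Δλ (with Δλ in radians).
= 6371 × cos 45.5° × (12.5° × π/180) = 6371 × 0.7009 × 0.2182 ≈ 974 km.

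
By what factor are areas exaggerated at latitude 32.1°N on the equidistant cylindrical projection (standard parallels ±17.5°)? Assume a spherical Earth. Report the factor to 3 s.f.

1.13

The equidistant cylindrical projection with φ₀ = 17.5° has h = 1 (meridians true) and k = cos φ₀ / cos φ along parallels.
Areal scale = h·k = 1 × cos φ₀ / cos φ; at 32.1°, h = 1.000, k = 1.126, so h·k = 1.126.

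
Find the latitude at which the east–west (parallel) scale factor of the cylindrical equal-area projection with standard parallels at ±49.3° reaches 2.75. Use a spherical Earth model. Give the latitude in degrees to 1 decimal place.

76.3°

For cylindrical equal-area with standard parallel φ₀, h = cos φ / cos φ₀ and k = cos φ₀ / cos φ, so h·k = 1.
k = cos φ₀ / cos φ = 2.75  ⇒  cos φ = cos 49.3° / 2.75 = 0.2371.
φ = arccos(0.2371) ≈ 76.3°.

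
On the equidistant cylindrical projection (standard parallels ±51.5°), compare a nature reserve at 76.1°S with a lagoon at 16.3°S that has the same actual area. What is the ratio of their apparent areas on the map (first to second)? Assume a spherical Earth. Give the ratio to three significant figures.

4.00

With standard parallel φ₀ = 51.5°, the equirectangular projection gives x = Rλ cos φ₀, y = Rφ, so h = 1 and k = cos 51.5° / cos φ.
Areal scale at 76.1°: h·k = 1.000 × 2.591 = 2.591.
Areal scale at 16.3°: h·k = 1.000 × 0.6486 = 0.6486.
Ratio = 2.591/0.6486 ≈ 4.00.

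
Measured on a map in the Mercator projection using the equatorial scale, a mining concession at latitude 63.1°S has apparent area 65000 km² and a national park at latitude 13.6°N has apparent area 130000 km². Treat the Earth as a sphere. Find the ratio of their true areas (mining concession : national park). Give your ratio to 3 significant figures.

On Mercator the areal scale is sec²φ, so true area = apparent × cos²φ.
True area of mining concession: 65000 × cos²(63.1°) = 65000 × 0.2047 = 13310 km².
True area of national park: 130000 × cos²(13.6°) = 130000 × 0.9447 = 122800 km².
Ratio = 13310 / 122800 ≈ 0.108.

0.108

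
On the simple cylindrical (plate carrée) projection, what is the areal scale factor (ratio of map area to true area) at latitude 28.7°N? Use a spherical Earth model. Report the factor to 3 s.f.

1.14

In the plate carrée (x = Rλ, y = Rφ), meridians are true-scale (h = 1) and parallels are stretched by k = sec φ.
Areal scale = h·k = 1 × sec φ; at 28.7°, h = 1.000, k = 1.140, so h·k = 1.140.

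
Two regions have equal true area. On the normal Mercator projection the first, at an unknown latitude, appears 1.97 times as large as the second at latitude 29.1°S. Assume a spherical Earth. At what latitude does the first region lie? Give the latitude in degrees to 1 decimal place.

51.5°

On Mercator, (apparent₁)/(apparent₂) = sec²φ₁ / sec²φ₂ when true areas are equal.
cos²φ₂ / cos²φ₁ = 1.97  ⇒  cos φ₁ = cos 29.1° / √1.97 = 0.8738/1.404 = 0.6225.
φ₁ = arccos(0.6225) ≈ 51.5°.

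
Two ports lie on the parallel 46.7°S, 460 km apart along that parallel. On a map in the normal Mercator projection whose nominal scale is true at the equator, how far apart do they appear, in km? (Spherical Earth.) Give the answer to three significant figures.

Mercator is conformal, so the point scale is isotropic: h = k = sec φ = 1/cos φ.
Along the parallel, k = sec 46.7° = 1/0.6858 = 1.458.
Map distance = 460 × 1.458 ≈ 671 km.

671 km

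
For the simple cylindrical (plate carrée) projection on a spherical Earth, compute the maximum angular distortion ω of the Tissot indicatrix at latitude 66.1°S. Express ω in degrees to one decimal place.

50.1°

Plate carrée maps x = Rλ, y = Rφ. The meridian scale is h = 1 and the parallel scale is k = 1/cos φ = sec φ.
At 66.1°: h = 1.000, k = 2.468; principal scales a = 2.468, b = 1.000.
sin(ω/2) = (a − b)/(a + b) = 1.468/3.468 = 0.4233, so ω = 2 arcsin(0.4233) ≈ 50.1°.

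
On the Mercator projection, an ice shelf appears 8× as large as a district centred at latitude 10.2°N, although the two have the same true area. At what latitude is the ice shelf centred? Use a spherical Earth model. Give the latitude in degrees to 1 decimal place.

Mercator areal scale is sec²φ, so apparent-area ratio = sec²φ₁ / sec²φ₂ = cos²φ₂ / cos²φ₁.
cos²φ₂ / cos²φ₁ = 8  ⇒  cos φ₁ = cos 10.2° / √8 = 0.9842/2.828 = 0.3480.
φ₁ = arccos(0.3480) ≈ 69.6°.

69.6°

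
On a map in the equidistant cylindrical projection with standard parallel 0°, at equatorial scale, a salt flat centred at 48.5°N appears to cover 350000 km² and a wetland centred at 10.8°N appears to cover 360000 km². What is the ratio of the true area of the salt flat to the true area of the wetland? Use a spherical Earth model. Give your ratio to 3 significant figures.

Plate carrée has h = 1 and k = sec φ, giving areal scale sec φ; true area = (apparent area) · cos φ.
True area of salt flat: 350000 × cos(48.5°) = 350000 × 0.6626 = 231900 km².
True area of wetland: 360000 × cos(10.8°) = 360000 × 0.9823 = 353600 km².
Ratio = 231900 / 353600 ≈ 0.656.

0.656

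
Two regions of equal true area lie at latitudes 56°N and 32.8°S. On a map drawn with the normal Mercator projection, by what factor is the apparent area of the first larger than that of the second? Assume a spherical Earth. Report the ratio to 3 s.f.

Mercator areal scale is sec²φ.
At 56°: sec²(56°) = 1/0.5592² = 3.198.
At 32.8°: sec²(32.8°) = 1/0.8406² = 1.415.
Ratio = 3.198/1.415 = cos²(32.8°)/cos²(56°) ≈ 2.26.

2.26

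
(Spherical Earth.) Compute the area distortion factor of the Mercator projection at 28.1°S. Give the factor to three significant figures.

The Mercator projection is conformal; its linear scale factor is the same in every direction and equals sec φ = 1/cos φ.
Areal scale = k² = sec²φ = 1/cos²(28.1°) = 1/0.8821² = 1.285.

1.29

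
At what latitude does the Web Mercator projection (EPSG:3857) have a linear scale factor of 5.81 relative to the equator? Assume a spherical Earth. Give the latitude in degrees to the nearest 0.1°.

Mercator scale is k = sec φ = 1/cos φ.
1/cos φ = 5.81  ⇒  cos φ = 0.1721  ⇒  φ = arccos(0.1721) ≈ 80.1°.

80.1°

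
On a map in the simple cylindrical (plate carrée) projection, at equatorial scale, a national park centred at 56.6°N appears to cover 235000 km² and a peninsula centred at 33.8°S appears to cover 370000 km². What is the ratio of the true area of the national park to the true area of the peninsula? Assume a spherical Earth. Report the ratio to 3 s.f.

Plate carrée has h = 1 and k = sec φ, giving areal scale sec φ; true area = (apparent area) · cos φ.
True area of national park: 235000 × cos(56.6°) = 235000 × 0.5505 = 129400 km².
True area of peninsula: 370000 × cos(33.8°) = 370000 × 0.8310 = 307500 km².
Ratio = 129400 / 307500 ≈ 0.421.

0.421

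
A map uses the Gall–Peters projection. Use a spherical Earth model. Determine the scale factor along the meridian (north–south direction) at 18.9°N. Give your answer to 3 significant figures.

1.34

The Gall–Peters projection is cylindrical equal-area with φ₀ = 45°. For cylindrical equal-area with standard parallel φ₀, h = cos φ / cos φ₀ and k = cos φ₀ / cos φ, so h·k = 1.
h = cos 18.9° / cos 45° = 0.9461/0.7071 = 1.338.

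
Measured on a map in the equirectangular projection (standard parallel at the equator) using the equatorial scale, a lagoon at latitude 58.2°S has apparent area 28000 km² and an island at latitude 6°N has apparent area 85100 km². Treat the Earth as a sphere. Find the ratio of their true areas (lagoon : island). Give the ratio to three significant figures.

On the plate carrée, areal scale = h·k = 1 × sec φ, so true area = apparent × cos φ.
True area of lagoon: 28000 × cos(58.2°) = 28000 × 0.5270 = 14750 km².
True area of island: 85100 × cos(6°) = 85100 × 0.9945 = 84630 km².
Ratio = 14750 / 84630 ≈ 0.174.

0.174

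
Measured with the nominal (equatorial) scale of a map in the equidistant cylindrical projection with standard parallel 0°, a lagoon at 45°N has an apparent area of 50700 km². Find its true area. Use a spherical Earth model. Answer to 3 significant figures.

Plate carrée maps x = Rλ, y = Rφ. The meridian scale is h = 1 and the parallel scale is k = 1/cos φ = sec φ.
Areal scale = h·k = 1 × sec φ; at 45°, h = 1.000, k = 1.414, so h·k = 1.414.
True area = apparent / (areal scale) = 50700 / 1.414 ≈ 35900 km².

35900 km²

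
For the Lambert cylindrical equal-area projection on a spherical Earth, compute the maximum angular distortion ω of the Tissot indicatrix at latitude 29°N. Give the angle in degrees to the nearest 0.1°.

The Lambert cylindrical equal-area projection is the cylindrical equal-area projection with its standard parallel at the equator (φ₀ = 0). Cylindrical equal-area (φ₀ = 0°): h = cos φ / cos 0° along meridians, k = cos 0° / cos φ along parallels; h·k = 1.
At 29°: h = 0.8746, k = 1.143; principal scales a = 1.143, b = 0.8746.
sin(ω/2) = (a − b)/(a + b) = 0.2687/2.018 = 0.1332, so ω = 2 arcsin(0.1332) ≈ 15.3°.

15.3°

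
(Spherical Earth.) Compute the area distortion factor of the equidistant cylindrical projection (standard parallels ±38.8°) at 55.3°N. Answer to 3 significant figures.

In the equirectangular projection with standard parallel φ₀ = 38.8° (x = Rλ cos φ₀, y = Rφ), meridians are true-scale (h = 1) and the parallel scale is k = cos φ₀ / cos φ.
Areal scale = h·k = 1 × cos φ₀ / cos φ; at 55.3°, h = 1.000, k = 1.369, so h·k = 1.369.

1.37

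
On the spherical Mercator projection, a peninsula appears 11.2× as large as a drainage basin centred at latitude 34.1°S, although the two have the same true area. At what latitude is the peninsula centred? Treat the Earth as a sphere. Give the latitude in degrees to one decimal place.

75.7°

For equal true areas on Mercator, apparent areas scale as sec²φ, so the ratio is cos²φ₂ / cos²φ₁.
cos²φ₂ / cos²φ₁ = 11.2  ⇒  cos φ₁ = cos 34.1° / √11.2 = 0.8281/3.347 = 0.2474.
φ₁ = arccos(0.2474) ≈ 75.7°.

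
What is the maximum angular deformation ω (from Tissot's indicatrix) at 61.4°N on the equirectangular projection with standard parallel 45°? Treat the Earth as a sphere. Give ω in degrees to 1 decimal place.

The equidistant cylindrical projection with φ₀ = 45° has h = 1 (meridians true) and k = cos φ₀ / cos φ along parallels.
At 61.4°: h = 1.000, k = 1.477; principal scales a = 1.477, b = 1.000.
sin(ω/2) = (a − b)/(a + b) = 0.4772/2.477 = 0.1926, so ω = 2 arcsin(0.1926) ≈ 22.2°.

22.2°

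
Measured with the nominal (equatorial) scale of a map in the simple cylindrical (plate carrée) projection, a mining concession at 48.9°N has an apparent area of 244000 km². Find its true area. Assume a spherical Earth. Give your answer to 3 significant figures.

160000 km²

For the equirectangular projection with φ₀ = 0 (plate carrée), h = 1 along meridians and k = sec φ along parallels.
Areal scale = h·k = 1 × sec φ; at 48.9°, h = 1.000, k = 1.521, so h·k = 1.521.
True area = apparent / (areal scale) = 244000 / 1.521 ≈ 160000 km².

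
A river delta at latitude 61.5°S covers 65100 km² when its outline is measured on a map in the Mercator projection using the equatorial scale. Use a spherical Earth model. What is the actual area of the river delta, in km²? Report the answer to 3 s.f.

Mercator is conformal, so the point scale is isotropic: h = k = sec φ = 1/cos φ.
Areal scale = k² = sec²φ = 1/cos²(61.5°) = 1/0.4772² = 4.392.
True area = apparent / (areal scale) = 65100 / 4.392 ≈ 14800 km².

14800 km²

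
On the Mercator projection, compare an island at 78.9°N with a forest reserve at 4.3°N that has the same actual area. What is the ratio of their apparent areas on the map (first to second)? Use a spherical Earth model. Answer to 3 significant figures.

26.8

Mercator is conformal with k = sec φ, so areal scale = k² = sec²φ.
At 78.9°: sec²(78.9°) = 1/0.1925² = 26.98.
At 4.3°: sec²(4.3°) = 1/0.9972² = 1.006.
Ratio = 26.98/1.006 = cos²(4.3°)/cos²(78.9°) ≈ 26.8.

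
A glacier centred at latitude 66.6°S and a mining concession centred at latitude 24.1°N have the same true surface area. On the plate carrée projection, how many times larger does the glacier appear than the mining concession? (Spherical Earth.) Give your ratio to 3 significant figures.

For the equirectangular projection with φ₀ = 0 (plate carrée), h = 1 along meridians and k = sec φ along parallels.
Areal scale at 66.6°: h·k = 1.000 × 2.518 = 2.518.
Areal scale at 24.1°: h·k = 1.000 × 1.095 = 1.095.
Ratio = 2.518/1.095 ≈ 2.30.

2.30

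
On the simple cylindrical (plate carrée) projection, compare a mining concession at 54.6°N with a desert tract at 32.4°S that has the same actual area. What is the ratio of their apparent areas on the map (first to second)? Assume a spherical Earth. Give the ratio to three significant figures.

1.46

For the equirectangular projection with φ₀ = 0 (plate carrée), h = 1 along meridians and k = sec φ along parallels.
Areal scale at 54.6°: h·k = 1.000 × 1.726 = 1.726.
Areal scale at 32.4°: h·k = 1.000 × 1.184 = 1.184.
Ratio = 1.726/1.184 ≈ 1.46.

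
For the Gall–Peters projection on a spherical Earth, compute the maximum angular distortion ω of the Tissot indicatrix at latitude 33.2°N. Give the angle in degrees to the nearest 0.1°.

19.2°

Gall–Peters is a cylindrical equal-area projection with standard parallels at ±45°. Cylindrical equal-area (φ₀ = 45°): h = cos φ / cos 45° along meridians, k = cos 45° / cos φ along parallels; h·k = 1.
At 33.2°: h = 1.183, k = 0.8450; principal scales a = 1.183, b = 0.8450.
sin(ω/2) = (a − b)/(a + b) = 0.3383/2.028 = 0.1668, so ω = 2 arcsin(0.1668) ≈ 19.2°.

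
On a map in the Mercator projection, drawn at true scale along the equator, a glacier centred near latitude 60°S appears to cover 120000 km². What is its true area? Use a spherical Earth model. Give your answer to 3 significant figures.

For Mercator, h = k = sec φ (a conformal cylindrical projection has a single point scale, 1/cos φ).
Areal scale = k² = sec²φ = 1/cos²(60°) = 1/0.5000² = 4.000.
True area = apparent / (areal scale) = 120000 / 4.000 ≈ 30000 km².

30000 km²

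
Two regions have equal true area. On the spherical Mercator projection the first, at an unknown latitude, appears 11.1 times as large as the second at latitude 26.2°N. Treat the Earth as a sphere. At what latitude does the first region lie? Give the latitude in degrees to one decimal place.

74.4°

On Mercator, (apparent₁)/(apparent₂) = sec²φ₁ / sec²φ₂ when true areas are equal.
cos²φ₂ / cos²φ₁ = 11.1  ⇒  cos φ₁ = cos 26.2° / √11.1 = 0.8973/3.332 = 0.2693.
φ₁ = arccos(0.2693) ≈ 74.4°.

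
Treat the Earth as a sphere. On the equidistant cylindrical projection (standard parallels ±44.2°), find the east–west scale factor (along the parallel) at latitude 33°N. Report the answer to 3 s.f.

With standard parallel φ₀ = 44.2°, the equirectangular projection gives x = Rλ cos φ₀, y = Rφ, so h = 1 and k = cos 44.2° / cos φ.
k = cos 44.2° / cos 33° = 0.7169/0.8387 = 0.8548.

0.855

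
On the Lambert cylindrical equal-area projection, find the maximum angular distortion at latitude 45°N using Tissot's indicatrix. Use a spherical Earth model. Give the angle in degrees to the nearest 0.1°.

38.9°

The Lambert cylindrical equal-area projection is the cylindrical equal-area projection with its standard parallel at the equator (φ₀ = 0). Cylindrical equal-area (φ₀ = 0°): h = cos φ / cos 0° along meridians, k = cos 0° / cos φ along parallels; h·k = 1.
At 45°: h = 0.7071, k = 1.414; principal scales a = 1.414, b = 0.7071.
sin(ω/2) = (a − b)/(a + b) = 0.7071/2.121 = 0.3333, so ω = 2 arcsin(0.3333) ≈ 38.9°.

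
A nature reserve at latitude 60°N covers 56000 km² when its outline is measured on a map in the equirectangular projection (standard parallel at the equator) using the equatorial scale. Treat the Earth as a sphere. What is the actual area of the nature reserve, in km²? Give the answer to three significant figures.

28000 km²

In the plate carrée (x = Rλ, y = Rφ), meridians are true-scale (h = 1) and parallels are stretched by k = sec φ.
Areal scale = h·k = 1 × sec φ; at 60°, h = 1.000, k = 2.000, so h·k = 2.000.
True area = apparent / (areal scale) = 56000 / 2.000 ≈ 28000 km².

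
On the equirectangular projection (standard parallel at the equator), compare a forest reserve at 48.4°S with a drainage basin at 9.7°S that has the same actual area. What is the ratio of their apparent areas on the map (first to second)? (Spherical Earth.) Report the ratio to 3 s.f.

For the equirectangular projection with φ₀ = 0 (plate carrée), h = 1 along meridians and k = sec φ along parallels.
Areal scale at 48.4°: h·k = 1.000 × 1.506 = 1.506.
Areal scale at 9.7°: h·k = 1.000 × 1.015 = 1.015.
Ratio = 1.506/1.015 ≈ 1.48.

1.48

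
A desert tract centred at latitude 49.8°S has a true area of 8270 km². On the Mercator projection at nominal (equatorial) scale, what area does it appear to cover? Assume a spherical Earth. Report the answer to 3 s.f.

19900 km²

The Mercator projection is conformal; its linear scale factor is the same in every direction and equals sec φ = 1/cos φ.
Areal scale = k² = sec²φ = 1/cos²(49.8°) = 1/0.6455² = 2.400.
Apparent area = 8270 × 2.400 ≈ 19900 km².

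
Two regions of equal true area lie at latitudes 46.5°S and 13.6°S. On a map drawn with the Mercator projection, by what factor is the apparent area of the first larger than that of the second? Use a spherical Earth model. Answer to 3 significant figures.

On Mercator, area is exaggerated by sec²φ = 1/cos²φ.
At 46.5°: sec²(46.5°) = 1/0.6884² = 2.110.
At 13.6°: sec²(13.6°) = 1/0.9720² = 1.059.
Ratio = 2.110/1.059 = cos²(13.6°)/cos²(46.5°) ≈ 1.99.

1.99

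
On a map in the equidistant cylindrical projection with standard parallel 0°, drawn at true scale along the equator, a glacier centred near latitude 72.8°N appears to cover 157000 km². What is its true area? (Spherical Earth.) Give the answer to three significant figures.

46400 km²

Plate carrée maps x = Rλ, y = Rφ. The meridian scale is h = 1 and the parallel scale is k = 1/cos φ = sec φ.
Areal scale = h·k = 1 × sec φ; at 72.8°, h = 1.000, k = 3.382, so h·k = 3.382.
True area = apparent / (areal scale) = 157000 / 3.382 ≈ 46400 km².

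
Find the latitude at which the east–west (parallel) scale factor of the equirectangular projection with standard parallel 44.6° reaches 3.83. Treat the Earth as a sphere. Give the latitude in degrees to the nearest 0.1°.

79.3°

In the equirectangular projection with standard parallel φ₀ = 44.6° (x = Rλ cos φ₀, y = Rφ), meridians are true-scale (h = 1) and the parallel scale is k = cos φ₀ / cos φ.
k = cos φ₀ / cos φ = 3.83  ⇒  cos φ = cos 44.6° / 3.83 = 0.1859.
φ = arccos(0.1859) ≈ 79.3°.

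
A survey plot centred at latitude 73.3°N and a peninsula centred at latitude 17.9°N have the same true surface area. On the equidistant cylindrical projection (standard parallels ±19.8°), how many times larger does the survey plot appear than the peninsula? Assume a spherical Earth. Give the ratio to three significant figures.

3.31

The equidistant cylindrical projection with φ₀ = 19.8° has h = 1 (meridians true) and k = cos φ₀ / cos φ along parallels.
Areal scale at 73.3°: h·k = 1.000 × 3.274 = 3.274.
Areal scale at 17.9°: h·k = 1.000 × 0.9887 = 0.9887.
Ratio = 3.274/0.9887 ≈ 3.31.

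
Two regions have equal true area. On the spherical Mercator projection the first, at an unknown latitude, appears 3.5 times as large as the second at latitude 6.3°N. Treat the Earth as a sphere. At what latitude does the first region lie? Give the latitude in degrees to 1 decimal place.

For equal true areas on Mercator, apparent areas scale as sec²φ, so the ratio is cos²φ₂ / cos²φ₁.
cos²φ₂ / cos²φ₁ = 3.5  ⇒  cos φ₁ = cos 6.3° / √3.5 = 0.9940/1.871 = 0.5313.
φ₁ = arccos(0.5313) ≈ 57.9°.

57.9°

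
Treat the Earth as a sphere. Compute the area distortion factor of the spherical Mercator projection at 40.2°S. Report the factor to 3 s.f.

1.71

The Mercator projection is conformal; its linear scale factor is the same in every direction and equals sec φ = 1/cos φ.
Areal scale = k² = sec²φ = 1/cos²(40.2°) = 1/0.7638² = 1.714.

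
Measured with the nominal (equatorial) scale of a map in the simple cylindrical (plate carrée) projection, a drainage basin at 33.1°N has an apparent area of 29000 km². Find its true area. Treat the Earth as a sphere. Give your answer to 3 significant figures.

24300 km²

Plate carrée maps x = Rλ, y = Rφ. The meridian scale is h = 1 and the parallel scale is k = 1/cos φ = sec φ.
Areal scale = h·k = 1 × sec φ; at 33.1°, h = 1.000, k = 1.194, so h·k = 1.194.
True area = apparent / (areal scale) = 29000 / 1.194 ≈ 24300 km².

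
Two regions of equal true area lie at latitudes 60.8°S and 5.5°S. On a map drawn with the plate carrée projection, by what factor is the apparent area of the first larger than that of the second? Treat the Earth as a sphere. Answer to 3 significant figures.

2.04

Plate carrée maps x = Rλ, y = Rφ. The meridian scale is h = 1 and the parallel scale is k = 1/cos φ = sec φ.
Areal scale at 60.8°: h·k = 1.000 × 2.050 = 2.050.
Areal scale at 5.5°: h·k = 1.000 × 1.005 = 1.005.
Ratio = 2.050/1.005 ≈ 2.04.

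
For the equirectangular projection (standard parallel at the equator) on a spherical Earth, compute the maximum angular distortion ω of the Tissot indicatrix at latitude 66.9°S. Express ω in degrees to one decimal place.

In the plate carrée (x = Rλ, y = Rφ), meridians are true-scale (h = 1) and parallels are stretched by k = sec φ.
At 66.9°: h = 1.000, k = 2.549; principal scales a = 2.549, b = 1.000.
sin(ω/2) = (a − b)/(a + b) = 1.549/3.549 = 0.4364, so ω = 2 arcsin(0.4364) ≈ 51.8°.

51.8°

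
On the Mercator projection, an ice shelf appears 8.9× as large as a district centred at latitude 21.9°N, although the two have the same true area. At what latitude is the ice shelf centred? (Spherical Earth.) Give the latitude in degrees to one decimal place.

71.9°

On Mercator, (apparent₁)/(apparent₂) = sec²φ₁ / sec²φ₂ when true areas are equal.
cos²φ₂ / cos²φ₁ = 8.9  ⇒  cos φ₁ = cos 21.9° / √8.9 = 0.9278/2.983 = 0.3110.
φ₁ = arccos(0.3110) ≈ 71.9°.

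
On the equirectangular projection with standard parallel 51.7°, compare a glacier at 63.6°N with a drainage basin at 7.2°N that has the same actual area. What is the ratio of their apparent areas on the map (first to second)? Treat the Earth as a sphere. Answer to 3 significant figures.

The equidistant cylindrical projection with φ₀ = 51.7° has h = 1 (meridians true) and k = cos φ₀ / cos φ along parallels.
Areal scale at 63.6°: h·k = 1.000 × 1.394 = 1.394.
Areal scale at 7.2°: h·k = 1.000 × 0.6247 = 0.6247.
Ratio = 1.394/0.6247 ≈ 2.23.

2.23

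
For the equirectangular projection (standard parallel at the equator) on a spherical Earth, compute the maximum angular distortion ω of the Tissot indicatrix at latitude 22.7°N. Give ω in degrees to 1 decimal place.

4.6°

Plate carrée maps x = Rλ, y = Rφ. The meridian scale is h = 1 and the parallel scale is k = 1/cos φ = sec φ.
At 22.7°: h = 1.000, k = 1.084; principal scales a = 1.084, b = 1.000.
sin(ω/2) = (a − b)/(a + b) = 0.08397/2.084 = 0.04029, so ω = 2 arcsin(0.04029) ≈ 4.6°.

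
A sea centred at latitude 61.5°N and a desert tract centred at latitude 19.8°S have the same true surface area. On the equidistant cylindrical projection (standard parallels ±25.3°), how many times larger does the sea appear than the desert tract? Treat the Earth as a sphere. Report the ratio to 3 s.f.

With standard parallel φ₀ = 25.3°, the equirectangular projection gives x = Rλ cos φ₀, y = Rφ, so h = 1 and k = cos 25.3° / cos φ.
Areal scale at 61.5°: h·k = 1.000 × 1.895 = 1.895.
Areal scale at 19.8°: h·k = 1.000 × 0.9609 = 0.9609.
Ratio = 1.895/0.9609 ≈ 1.97.

1.97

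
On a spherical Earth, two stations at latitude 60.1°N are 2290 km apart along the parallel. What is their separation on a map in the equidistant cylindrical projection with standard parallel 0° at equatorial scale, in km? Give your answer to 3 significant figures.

For the equirectangular projection with φ₀ = 0 (plate carrée), h = 1 along meridians and k = sec φ along parallels.
Along the parallel, k = sec 60.1° = 1/0.4985 = 2.006.
Map distance = 2290 × 2.006 ≈ 4590 km.

4590 km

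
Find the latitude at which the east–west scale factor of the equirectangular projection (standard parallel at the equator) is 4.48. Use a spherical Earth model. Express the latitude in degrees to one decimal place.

Plate carrée: h = 1, k = sec φ along parallels.
sec φ = 4.48  ⇒  cos φ = 0.2232  ⇒  φ ≈ 77.1°.

77.1°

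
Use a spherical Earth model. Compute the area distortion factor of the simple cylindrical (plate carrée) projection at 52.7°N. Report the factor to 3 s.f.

1.65

For the equirectangular projection with φ₀ = 0 (plate carrée), h = 1 along meridians and k = sec φ along parallels.
Areal scale = h·k = 1 × sec φ; at 52.7°, h = 1.000, k = 1.650, so h·k = 1.650.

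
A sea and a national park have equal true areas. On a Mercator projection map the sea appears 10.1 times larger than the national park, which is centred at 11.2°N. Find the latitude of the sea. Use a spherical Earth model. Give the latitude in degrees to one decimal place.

On Mercator, (apparent₁)/(apparent₂) = sec²φ₁ / sec²φ₂ when true areas are equal.
cos²φ₂ / cos²φ₁ = 10.1  ⇒  cos φ₁ = cos 11.2° / √10.1 = 0.9810/3.178 = 0.3087.
φ₁ = arccos(0.3087) ≈ 72.0°.

72.0°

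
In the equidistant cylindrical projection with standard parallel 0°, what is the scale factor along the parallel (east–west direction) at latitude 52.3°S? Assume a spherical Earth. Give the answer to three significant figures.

For the equirectangular projection with φ₀ = 0 (plate carrée), h = 1 along meridians and k = sec φ along parallels.
k = 1/cos 52.3° = 1/0.6115 = 1.635.

1.64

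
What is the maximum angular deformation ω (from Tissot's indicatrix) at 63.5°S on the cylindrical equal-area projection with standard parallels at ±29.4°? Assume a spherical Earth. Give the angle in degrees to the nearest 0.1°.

For cylindrical equal-area with standard parallel φ₀, h = cos φ / cos φ₀ and k = cos φ₀ / cos φ, so h·k = 1.
At 63.5°: h = 0.5122, k = 1.953; principal scales a = 1.953, b = 0.5122.
sin(ω/2) = (a − b)/(a + b) = 1.440/2.465 = 0.5844, so ω = 2 arcsin(0.5844) ≈ 71.5°.

71.5°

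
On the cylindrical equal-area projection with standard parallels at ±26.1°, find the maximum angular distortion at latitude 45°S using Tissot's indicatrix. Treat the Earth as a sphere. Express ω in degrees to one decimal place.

27.1°

A cylindrical equal-area projection with standard parallel φ₀ has meridian scale h = cos φ / cos φ₀ and parallel scale k = cos φ₀ / cos φ (so areas are preserved, h·k = 1).
At 45°: h = 0.7874, k = 1.270; principal scales a = 1.270, b = 0.7874.
sin(ω/2) = (a − b)/(a + b) = 0.4826/2.057 = 0.2346, so ω = 2 arcsin(0.2346) ≈ 27.1°.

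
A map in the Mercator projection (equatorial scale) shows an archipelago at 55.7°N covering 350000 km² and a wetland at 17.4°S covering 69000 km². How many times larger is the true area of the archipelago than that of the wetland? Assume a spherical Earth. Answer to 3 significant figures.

Since Mercator area scale is 1/cos²φ, the true area equals the apparent area multiplied by cos²φ.
True area of archipelago: 350000 × cos²(55.7°) = 350000 × 0.3176 = 111100 km².
True area of wetland: 69000 × cos²(17.4°) = 69000 × 0.9106 = 62830 km².
Ratio = 111100 / 62830 ≈ 1.77.

1.77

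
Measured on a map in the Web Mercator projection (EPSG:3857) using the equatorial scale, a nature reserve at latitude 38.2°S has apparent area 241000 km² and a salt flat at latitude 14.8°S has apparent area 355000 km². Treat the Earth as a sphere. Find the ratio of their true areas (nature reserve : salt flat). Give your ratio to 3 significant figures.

0.449

Mercator's areal exaggeration is sec²φ; hence true area = (apparent area) · cos²φ.
True area of nature reserve: 241000 × cos²(38.2°) = 241000 × 0.6176 = 148800 km².
True area of salt flat: 355000 × cos²(14.8°) = 355000 × 0.9347 = 331800 km².
Ratio = 148800 / 331800 ≈ 0.449.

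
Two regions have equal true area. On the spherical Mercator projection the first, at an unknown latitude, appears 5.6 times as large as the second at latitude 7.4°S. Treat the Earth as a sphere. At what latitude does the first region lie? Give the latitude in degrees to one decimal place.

65.2°

For equal true areas on Mercator, apparent areas scale as sec²φ, so the ratio is cos²φ₂ / cos²φ₁.
cos²φ₂ / cos²φ₁ = 5.6  ⇒  cos φ₁ = cos 7.4° / √5.6 = 0.9917/2.366 = 0.4191.
φ₁ = arccos(0.4191) ≈ 65.2°.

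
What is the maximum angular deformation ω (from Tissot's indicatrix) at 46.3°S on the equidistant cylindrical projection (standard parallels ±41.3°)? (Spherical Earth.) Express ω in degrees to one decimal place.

With standard parallel φ₀ = 41.3°, the equirectangular projection gives x = Rλ cos φ₀, y = Rφ, so h = 1 and k = cos 41.3° / cos φ.
At 46.3°: h = 1.000, k = 1.087; principal scales a = 1.087, b = 1.000.
sin(ω/2) = (a − b)/(a + b) = 0.08740/2.087 = 0.04187, so ω = 2 arcsin(0.04187) ≈ 4.8°.

4.8°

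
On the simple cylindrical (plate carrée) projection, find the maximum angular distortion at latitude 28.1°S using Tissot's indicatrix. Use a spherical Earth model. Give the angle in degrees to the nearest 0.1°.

7.2°

In the plate carrée (x = Rλ, y = Rφ), meridians are true-scale (h = 1) and parallels are stretched by k = sec φ.
At 28.1°: h = 1.000, k = 1.134; principal scales a = 1.134, b = 1.000.
sin(ω/2) = (a − b)/(a + b) = 0.1336/2.134 = 0.06263, so ω = 2 arcsin(0.06263) ≈ 7.2°.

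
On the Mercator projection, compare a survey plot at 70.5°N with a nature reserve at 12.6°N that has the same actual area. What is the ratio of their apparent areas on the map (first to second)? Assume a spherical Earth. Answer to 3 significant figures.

Mercator is conformal with k = sec φ, so areal scale = k² = sec²φ.
At 70.5°: sec²(70.5°) = 1/0.3338² = 8.974.
At 12.6°: sec²(12.6°) = 1/0.9759² = 1.050.
Ratio = 8.974/1.050 = cos²(12.6°)/cos²(70.5°) ≈ 8.55.

8.55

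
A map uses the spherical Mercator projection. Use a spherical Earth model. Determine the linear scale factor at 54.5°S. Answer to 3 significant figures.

1.72

Mercator is conformal, so the point scale is isotropic: h = k = sec φ = 1/cos φ.
k = 1/cos 54.5° = 1/0.5807 = 1.722.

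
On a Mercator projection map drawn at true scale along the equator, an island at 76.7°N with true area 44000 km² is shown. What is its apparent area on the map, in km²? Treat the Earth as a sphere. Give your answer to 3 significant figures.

Mercator is conformal, so the point scale is isotropic: h = k = sec φ = 1/cos φ.
Areal scale = k² = sec²φ = 1/cos²(76.7°) = 1/0.2300² = 18.90.
Apparent area = 44000 × 18.90 ≈ 831000 km².

831000 km²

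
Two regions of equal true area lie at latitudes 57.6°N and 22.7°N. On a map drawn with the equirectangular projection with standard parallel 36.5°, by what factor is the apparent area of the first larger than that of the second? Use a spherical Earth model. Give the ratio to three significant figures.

1.72

In the equirectangular projection with standard parallel φ₀ = 36.5° (x = Rλ cos φ₀, y = Rφ), meridians are true-scale (h = 1) and the parallel scale is k = cos φ₀ / cos φ.
Areal scale at 57.6°: h·k = 1.000 × 1.500 = 1.500.
Areal scale at 22.7°: h·k = 1.000 × 0.8714 = 0.8714.
Ratio = 1.500/0.8714 ≈ 1.72.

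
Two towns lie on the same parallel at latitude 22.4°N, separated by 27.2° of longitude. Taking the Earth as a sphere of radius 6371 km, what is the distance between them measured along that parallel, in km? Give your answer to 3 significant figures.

Arc length along a parallel = R cos φ · Δλ (with Δλ in radians).
= 6371 × cos 22.4° × (27.2° × π/180) = 6371 × 0.9245 × 0.4747 ≈ 2800 km.

2800 km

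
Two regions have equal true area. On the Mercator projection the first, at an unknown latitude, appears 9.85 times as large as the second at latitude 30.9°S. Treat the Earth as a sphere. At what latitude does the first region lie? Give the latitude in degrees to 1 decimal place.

On Mercator, (apparent₁)/(apparent₂) = sec²φ₁ / sec²φ₂ when true areas are equal.
cos²φ₂ / cos²φ₁ = 9.85  ⇒  cos φ₁ = cos 30.9° / √9.85 = 0.8581/3.138 = 0.2734.
φ₁ = arccos(0.2734) ≈ 74.1°.

74.1°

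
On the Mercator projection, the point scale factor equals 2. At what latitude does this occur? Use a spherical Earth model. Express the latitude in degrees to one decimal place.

60.0°

Mercator scale is k = sec φ = 1/cos φ.
1/cos φ = 2  ⇒  cos φ = 0.5000  ⇒  φ = arccos(0.5000) ≈ 60.0°.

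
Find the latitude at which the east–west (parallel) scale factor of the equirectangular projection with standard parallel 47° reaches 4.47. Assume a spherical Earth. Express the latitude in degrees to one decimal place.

81.2°

With standard parallel φ₀ = 47°, the equirectangular projection gives x = Rλ cos φ₀, y = Rφ, so h = 1 and k = cos 47° / cos φ.
k = cos φ₀ / cos φ = 4.47  ⇒  cos φ = cos 47° / 4.47 = 0.1526.
φ = arccos(0.1526) ≈ 81.2°.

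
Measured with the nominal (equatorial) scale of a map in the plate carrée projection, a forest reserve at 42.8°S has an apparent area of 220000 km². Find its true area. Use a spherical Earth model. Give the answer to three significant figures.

161000 km²

Plate carrée maps x = Rλ, y = Rφ. The meridian scale is h = 1 and the parallel scale is k = 1/cos φ = sec φ.
Areal scale = h·k = 1 × sec φ; at 42.8°, h = 1.000, k = 1.363, so h·k = 1.363.
True area = apparent / (areal scale) = 220000 / 1.363 ≈ 161000 km².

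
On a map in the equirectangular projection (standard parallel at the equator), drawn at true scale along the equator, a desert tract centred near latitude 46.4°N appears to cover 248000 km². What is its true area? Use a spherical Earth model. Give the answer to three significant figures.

For the equirectangular projection with φ₀ = 0 (plate carrée), h = 1 along meridians and k = sec φ along parallels.
Areal scale = h·k = 1 × sec φ; at 46.4°, h = 1.000, k = 1.450, so h·k = 1.450.
True area = apparent / (areal scale) = 248000 / 1.450 ≈ 171000 km².

171000 km²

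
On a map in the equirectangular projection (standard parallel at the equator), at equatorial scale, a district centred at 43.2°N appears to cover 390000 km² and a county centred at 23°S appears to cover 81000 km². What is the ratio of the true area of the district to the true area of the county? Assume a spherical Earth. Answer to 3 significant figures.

On the plate carrée, areal scale = h·k = 1 × sec φ, so true area = apparent × cos φ.
True area of district: 390000 × cos(43.2°) = 390000 × 0.7290 = 284300 km².
True area of county: 81000 × cos(23°) = 81000 × 0.9205 = 74560 km².
Ratio = 284300 / 74560 ≈ 3.81.

3.81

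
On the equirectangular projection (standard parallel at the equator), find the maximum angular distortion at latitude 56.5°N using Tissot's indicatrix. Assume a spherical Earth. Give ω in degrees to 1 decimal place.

In the plate carrée (x = Rλ, y = Rφ), meridians are true-scale (h = 1) and parallels are stretched by k = sec φ.
At 56.5°: h = 1.000, k = 1.812; principal scales a = 1.812, b = 1.000.
sin(ω/2) = (a − b)/(a + b) = 0.8118/2.812 = 0.2887, so ω = 2 arcsin(0.2887) ≈ 33.6°.

33.6°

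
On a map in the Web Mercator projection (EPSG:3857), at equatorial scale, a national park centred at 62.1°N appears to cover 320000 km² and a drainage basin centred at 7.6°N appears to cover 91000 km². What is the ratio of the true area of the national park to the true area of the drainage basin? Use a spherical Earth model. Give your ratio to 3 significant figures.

0.784

Mercator's areal exaggeration is sec²φ; hence true area = (apparent area) · cos²φ.
True area of national park: 320000 × cos²(62.1°) = 320000 × 0.2190 = 70070 km².
True area of drainage basin: 91000 × cos²(7.6°) = 91000 × 0.9825 = 89410 km².
Ratio = 70070 / 89410 ≈ 0.784.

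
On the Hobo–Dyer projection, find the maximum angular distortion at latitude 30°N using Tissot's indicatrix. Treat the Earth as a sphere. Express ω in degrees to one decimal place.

10.0°

Hobo–Dyer is a cylindrical equal-area projection with standard parallels at ±37.5°. Cylindrical equal-area (φ₀ = 37.5°): h = cos φ / cos 37.5° along meridians, k = cos 37.5° / cos φ along parallels; h·k = 1.
At 30°: h = 1.092, k = 0.9161; principal scales a = 1.092, b = 0.9161.
sin(ω/2) = (a − b)/(a + b) = 0.1755/2.008 = 0.08742, so ω = 2 arcsin(0.08742) ≈ 10.0°.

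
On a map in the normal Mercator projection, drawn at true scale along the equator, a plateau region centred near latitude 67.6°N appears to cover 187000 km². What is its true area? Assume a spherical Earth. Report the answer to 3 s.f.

For Mercator, h = k = sec φ (a conformal cylindrical projection has a single point scale, 1/cos φ).
Areal scale = k² = sec²φ = 1/cos²(67.6°) = 1/0.3811² = 6.886.
True area = apparent / (areal scale) = 187000 / 6.886 ≈ 27200 km².

27200 km²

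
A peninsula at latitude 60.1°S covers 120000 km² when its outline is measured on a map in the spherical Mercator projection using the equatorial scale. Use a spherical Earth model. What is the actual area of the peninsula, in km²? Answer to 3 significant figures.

29800 km²

For Mercator, h = k = sec φ (a conformal cylindrical projection has a single point scale, 1/cos φ).
Areal scale = k² = sec²φ = 1/cos²(60.1°) = 1/0.4985² = 4.024.
True area = apparent / (areal scale) = 120000 / 4.024 ≈ 29800 km².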